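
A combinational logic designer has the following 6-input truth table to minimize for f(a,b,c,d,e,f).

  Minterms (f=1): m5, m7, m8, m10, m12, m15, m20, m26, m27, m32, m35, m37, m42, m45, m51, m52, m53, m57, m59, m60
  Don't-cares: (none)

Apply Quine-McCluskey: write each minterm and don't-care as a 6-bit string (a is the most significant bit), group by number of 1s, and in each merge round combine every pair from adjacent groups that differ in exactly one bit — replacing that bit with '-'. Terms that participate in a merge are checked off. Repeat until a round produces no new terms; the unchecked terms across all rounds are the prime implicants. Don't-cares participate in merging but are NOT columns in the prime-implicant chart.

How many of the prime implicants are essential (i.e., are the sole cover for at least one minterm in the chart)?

9

Round 0: 000101✓ 000111✓ 001000✓ 001010✓ 001100✓ 001111✓ 010100✓ 011010✓ 011011✓ 100000 100011✓ 100101✓ 101010✓ 101101✓ 110011✓ 110100✓ 110101✓ 111001✓ 111011✓ 111100✓
Round 1: -00101 -01010 -10100 -11011 0-1010 00-111 0001-1 001-00 0010-0 01101- 1-0011 1-0101 10-101 11-011 11-100 11010- 1110-1
PIs = {-00101, -01010, -10100, -11011, 0-1010, 00-111, 0001-1, 001-00, 0010-0, 01101-, 1-0011, 1-0101, 10-101, 100000, 11-011, 11-100, 11010-, 1110-1}
Coverage chart:
  m5: -00101,0001-1
  m7: 00-111,0001-1
  m8: 001-00,0010-0
  m10: -01010,0-1010,0010-0
  m12: 001-00 ←essential
  m15: 00-111 ←essential
  m20: -10100 ←essential
  m26: 0-1010,01101-
  m27: -11011,01101-
  m32: 100000 ←essential
  m35: 1-0011 ←essential
  m37: -00101,1-0101,10-101
  m42: -01010 ←essential
  m45: 10-101 ←essential
  m51: 1-0011,11-011
  m52: -10100,11-100,11010-
  m53: 1-0101,11010-
  m57: 1110-1 ←essential
  m59: -11011,11-011,1110-1
  m60: 11-100 ←essential
Essential: -01010, -10100, 00-111, 001-00, 1-0011, 10-101, 100000, 11-100, 1110-1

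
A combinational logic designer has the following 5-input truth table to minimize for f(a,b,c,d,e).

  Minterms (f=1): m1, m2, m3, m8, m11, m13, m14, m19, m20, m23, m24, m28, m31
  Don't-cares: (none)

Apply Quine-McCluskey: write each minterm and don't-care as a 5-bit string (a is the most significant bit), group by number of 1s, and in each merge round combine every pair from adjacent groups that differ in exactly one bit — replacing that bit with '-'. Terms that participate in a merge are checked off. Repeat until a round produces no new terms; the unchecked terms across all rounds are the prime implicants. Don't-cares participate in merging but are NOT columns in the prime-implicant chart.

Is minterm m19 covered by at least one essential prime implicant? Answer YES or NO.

size-2^0 implicants → 00001(✓)  00010(✓)  00011(✓)  01000(✓)  01011(✓)  01101  01110  10011(✓)  10100(✓)  10111(✓)  11000(✓)  11100(✓)  11111(✓)
size-2^1 implicants → -0011  -1000  0-011  000-1  0001-  1-100  1-111  10-11  11-00
Unchecked terms (primes): -0011, -1000, 0-011, 000-1, 0001-, 01101, 01110, 1-100, 1-111, 10-11, 11-00
Minterm coverage:
  m1 ⊆ 000-1 [E]
  m2 ⊆ 0001- [E]
  m3 ⊆ -0011,0-011,000-1,0001-
  m8 ⊆ -1000 [E]
  m11 ⊆ 0-011 [E]
  m13 ⊆ 01101 [E]
  m14 ⊆ 01110 [E]
  m19 ⊆ -0011,10-11
  m20 ⊆ 1-100 [E]
  m23 ⊆ 1-111,10-11
  m24 ⊆ -1000,11-00
  m28 ⊆ 1-100,11-00
  m31 ⊆ 1-111 [E]
E = {-1000, 0-011, 000-1, 0001-, 01101, 01110, 1-100, 1-111}

NO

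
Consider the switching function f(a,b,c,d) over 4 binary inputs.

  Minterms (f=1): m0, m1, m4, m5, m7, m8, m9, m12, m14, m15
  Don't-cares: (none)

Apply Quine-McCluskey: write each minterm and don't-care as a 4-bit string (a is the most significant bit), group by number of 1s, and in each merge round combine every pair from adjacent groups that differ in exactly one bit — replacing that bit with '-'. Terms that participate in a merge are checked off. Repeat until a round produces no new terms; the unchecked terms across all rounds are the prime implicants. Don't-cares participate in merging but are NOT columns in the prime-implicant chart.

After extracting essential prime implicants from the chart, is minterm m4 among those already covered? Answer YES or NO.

NO

[col 0] 0000*, 0001*, 0100*, 0101*, 0111*, 1000*, 1001*, 1100*, 1110*, 1111*
[col 1] -000*, -001*, -100*, -111, 0-00*, 0-01*, 000-*, 01-1, 010-*, 1-00*, 100-*, 11-0, 111-
[col 2] --00, -00-, 0-0-
Prime implicants: --00, -00-, -111, 0-0-, 01-1, 11-0, 111-
PI chart (minterm → PIs covering it):
  0 | --00,-00-,0-0-
  1 | -00-,0-0-
  4 | --00,0-0-
  5 | 0-0-,01-1
  7 | -111,01-1
  8 | --00,-00-
  9 | -00-  (sole → essential)
  12 | --00,11-0
  14 | 11-0,111-
  15 | -111,111-
Essential prime implicants: -00-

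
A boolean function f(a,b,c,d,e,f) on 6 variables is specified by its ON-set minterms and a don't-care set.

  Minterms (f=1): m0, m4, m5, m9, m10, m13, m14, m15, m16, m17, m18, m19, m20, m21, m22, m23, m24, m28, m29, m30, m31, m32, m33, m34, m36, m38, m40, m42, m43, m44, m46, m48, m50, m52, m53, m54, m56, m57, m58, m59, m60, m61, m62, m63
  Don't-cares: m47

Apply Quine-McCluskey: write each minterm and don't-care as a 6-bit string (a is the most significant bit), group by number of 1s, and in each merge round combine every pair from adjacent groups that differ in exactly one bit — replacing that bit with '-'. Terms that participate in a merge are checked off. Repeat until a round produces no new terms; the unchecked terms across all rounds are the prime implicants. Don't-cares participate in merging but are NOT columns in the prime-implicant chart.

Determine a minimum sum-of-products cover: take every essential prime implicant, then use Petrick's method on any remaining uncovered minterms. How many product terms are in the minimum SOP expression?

size-2^0 implicants → 000000(✓)  000100(✓)  000101(✓)  001001(✓)  001010(✓)  001101(✓)  001110(✓)  001111(✓)  010000(✓)  010001(✓)  010010(✓)  010011(✓)  010100(✓)  010101(✓)  010110(✓)  010111(✓)  011000(✓)  011100(✓)  011101(✓)  011110(✓)  011111(✓)  100000(✓)  100001(✓)  100010(✓)  100100(✓)  100110(✓)  101000(✓)  101010(✓)  101011(✓)  101100(✓)  101110(✓)  101111(✓)  110000(✓)  110010(✓)  110100(✓)  110101(✓)  110110(✓)  111000(✓)  111001(✓)  111010(✓)  111011(✓)  111100(✓)  111101(✓)  111110(✓)  111111(✓)
size-2^1 implicants → -00000(✓)  -00100(✓)  -01010(✓)  -01110(✓)  -01111(✓)  -10000(✓)  -10010(✓)  -10100(✓)  -10101(✓)  -10110(✓)  -11000(✓)  -11100(✓)  -11101(✓)  -11110(✓)  -11111(✓)  0-0000(✓)  0-0100(✓)  0-0101(✓)  0-1101(✓)  0-1110(✓)  0-1111(✓)  00-101(✓)  000-00(✓)  00010-(✓)  001-01  001-10(✓)  0011-1(✓)  00111-(✓)  01-000(✓)  01-100(✓)  01-101(✓)  01-110(✓)  01-111(✓)  010-00(✓)  010-01(✓)  010-10(✓)  010-11(✓)  0100-0(✓)  0100-1(✓)  01000-(✓)  01001-(✓)  0101-0(✓)  0101-1(✓)  01010-(✓)  01011-(✓)  011-00(✓)  0111-0(✓)  0111-1(✓)  01110-(✓)  01111-(✓)  1-0000(✓)  1-0010(✓)  1-0100(✓)  1-0110(✓)  1-1000(✓)  1-1010(✓)  1-1011(✓)  1-1100(✓)  1-1110(✓)  1-1111(✓)  10-000(✓)  10-010(✓)  10-100(✓)  10-110(✓)  100-00(✓)  100-10(✓)  1000-0(✓)  10000-  1001-0(✓)  101-00(✓)  101-10(✓)  101-11(✓)  1010-0(✓)  10101-(✓)  1011-0(✓)  10111-(✓)  11-000(✓)  11-010(✓)  11-100(✓)  11-101(✓)  11-110(✓)  110-00(✓)  110-10(✓)  1100-0(✓)  1101-0(✓)  11010-(✓)  111-00(✓)  111-01(✓)  111-10(✓)  111-11(✓)  1110-0(✓)  1110-1(✓)  11100-(✓)  11101-(✓)  1111-0(✓)  1111-1(✓)  11110-(✓)  11111-(✓)
size-2^2 implicants → --0000(✓)  --0100(✓)  --1110(✓)  --1111(✓)  -00-00(✓)  -01-10  -0111-(✓)  -1-000(✓)  -1-100(✓)  -1-101(✓)  -1-110(✓)  -10-00(✓)  -10-10(✓)  -100-0(✓)  -101-0(✓)  -1010-(✓)  -11-00(✓)  -111-0(✓)  -111-1(✓)  -1110-(✓)  -1111-(✓)  0--101  0-0-00(✓)  0-010-  0-11-1  0-111-(✓)  01--00(✓)  01-1-0(✓)  01-1-1(✓)  01-10-(✓)  01-11-(✓)  010--0(✓)  010--1(✓)  010-0-(✓)  010-1-(✓)  0100--(✓)  0101--(✓)  0111--(✓)  1--000(✓)  1--010(✓)  1--100(✓)  1--110(✓)  1-0-00(✓)  1-0-10(✓)  1-00-0(✓)  1-01-0(✓)  1-1-00(✓)  1-1-10(✓)  1-1-11(✓)  1-10-0(✓)  1-101-(✓)  1-11-0(✓)  1-111-(✓)  10--00(✓)  10--10(✓)  10-0-0(✓)  10-1-0(✓)  100--0(✓)  101--0(✓)  101-1-(✓)  11--00(✓)  11--10(✓)  11-0-0(✓)  11-1-0(✓)  11-10-(✓)  110--0(✓)  111--0(✓)  111--1(✓)  111-0-(✓)  111-1-(✓)  1110--(✓)  1111--(✓)
size-2^3 implicants → --0-00  --111-  -1--00  -1-1-0  -1-10-  -10--0  -111--  01-1--  010---  1---00(✓)  1---10(✓)  1--0-0(✓)  1--1-0(✓)  1-0--0(✓)  1-1--0(✓)  1-1-1-  10---0(✓)  11---0(✓)  111---
size-2^4 implicants → 1----0
Unchecked terms (primes): --0-00, --111-, -01-10, -1--00, -1-1-0, -1-10-, -10--0, -111--, 0--101, 0-010-, 0-11-1, 001-01, 01-1--, 010---, 1----0, 1-1-1-, 10000-, 111---
Minterm coverage:
  m0 ⊆ --0-00 [E]
  m4 ⊆ --0-00,0-010-
  m5 ⊆ 0--101,0-010-
  m9 ⊆ 001-01 [E]
  m10 ⊆ -01-10 [E]
  m13 ⊆ 0--101,0-11-1,001-01
  m14 ⊆ --111-,-01-10
  m15 ⊆ --111-,0-11-1
  m16 ⊆ --0-00,-1--00,-10--0,010---
  m17 ⊆ 010--- [E]
  m18 ⊆ -10--0,010---
  m19 ⊆ 010--- [E]
  m20 ⊆ --0-00,-1--00,-1-1-0,-1-10-,-10--0,0-010-,01-1--,010---
  m21 ⊆ -1-10-,0--101,0-010-,01-1--,010---
  m22 ⊆ -1-1-0,-10--0,01-1--,010---
  m23 ⊆ 01-1--,010---
  m24 ⊆ -1--00 [E]
  m28 ⊆ -1--00,-1-1-0,-1-10-,-111--,01-1--
  m29 ⊆ -1-10-,-111--,0--101,0-11-1,01-1--
  m30 ⊆ --111-,-1-1-0,-111--,01-1--
  m31 ⊆ --111-,-111--,0-11-1,01-1--
  m32 ⊆ --0-00,1----0,10000-
  m33 ⊆ 10000- [E]
  m34 ⊆ 1----0 [E]
  m36 ⊆ --0-00,1----0
  m38 ⊆ 1----0 [E]
  m40 ⊆ 1----0 [E]
  m42 ⊆ -01-10,1----0,1-1-1-
  m43 ⊆ 1-1-1- [E]
  m44 ⊆ 1----0 [E]
  m46 ⊆ --111-,-01-10,1----0,1-1-1-
  m48 ⊆ --0-00,-1--00,-10--0,1----0
  m50 ⊆ -10--0,1----0
  m52 ⊆ --0-00,-1--00,-1-1-0,-1-10-,-10--0,1----0
  m53 ⊆ -1-10- [E]
  m54 ⊆ -1-1-0,-10--0,1----0
  m56 ⊆ -1--00,1----0,111---
  m57 ⊆ 111--- [E]
  m58 ⊆ 1----0,1-1-1-,111---
  m59 ⊆ 1-1-1-,111---
  m60 ⊆ -1--00,-1-1-0,-1-10-,-111--,1----0,111---
  m61 ⊆ -1-10-,-111--,111---
  m62 ⊆ --111-,-1-1-0,-111--,1----0,1-1-1-,111---
  m63 ⊆ --111-,-111--,1-1-1-,111---
E = {--0-00, -01-10, -1--00, -1-10-, 001-01, 010---, 1----0, 1-1-1-, 10000-, 111---}
Petrick residual → --111-, 0--101
Cover = c'e'f' + cde + b'cef' + be'f' + bde' + a'de'f + a'b'ce'f + a'bc' + af' + ace + ab'c'd'e' + abc  |cover|=12

12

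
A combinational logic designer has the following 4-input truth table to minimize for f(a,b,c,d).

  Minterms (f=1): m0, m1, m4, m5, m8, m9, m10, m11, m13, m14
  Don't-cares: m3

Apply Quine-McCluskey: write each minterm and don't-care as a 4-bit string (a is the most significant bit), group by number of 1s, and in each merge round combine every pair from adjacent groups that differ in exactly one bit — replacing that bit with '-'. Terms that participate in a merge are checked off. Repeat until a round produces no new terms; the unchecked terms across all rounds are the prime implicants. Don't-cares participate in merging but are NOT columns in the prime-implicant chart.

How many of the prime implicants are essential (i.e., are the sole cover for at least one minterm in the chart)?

3

[col 0] 0000*, 0001*, 0011*, 0100*, 0101*, 1000*, 1001*, 1010*, 1011*, 1101*, 1110*
[col 1] -000*, -001*, -011*, -101*, 0-00*, 0-01*, 00-1*, 000-*, 010-*, 1-01*, 1-10, 10-0*, 10-1*, 100-*, 101-*
[col 2] --01, -0-1, -00-, 0-0-, 10--
Prime implicants: --01, -0-1, -00-, 0-0-, 1-10, 10--
PI chart (minterm → PIs covering it):
  0 | -00-,0-0-
  1 | --01,-0-1,-00-,0-0-
  4 | 0-0-  (sole → essential)
  5 | --01,0-0-
  8 | -00-,10--
  9 | --01,-0-1,-00-,10--
  10 | 1-10,10--
  11 | -0-1,10--
  13 | --01  (sole → essential)
  14 | 1-10  (sole → essential)
Essential prime implicants: --01, 0-0-, 1-10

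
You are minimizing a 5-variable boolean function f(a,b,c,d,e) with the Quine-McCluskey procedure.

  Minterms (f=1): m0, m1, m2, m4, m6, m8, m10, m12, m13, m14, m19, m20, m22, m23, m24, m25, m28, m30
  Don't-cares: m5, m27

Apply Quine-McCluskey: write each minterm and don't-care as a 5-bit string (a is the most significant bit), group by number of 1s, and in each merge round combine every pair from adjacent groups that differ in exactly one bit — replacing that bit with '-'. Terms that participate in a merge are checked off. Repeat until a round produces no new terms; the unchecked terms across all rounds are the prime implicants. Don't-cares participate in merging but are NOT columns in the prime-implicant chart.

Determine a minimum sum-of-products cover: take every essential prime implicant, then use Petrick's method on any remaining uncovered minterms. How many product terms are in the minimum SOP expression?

Round 0: 00000✓ 00001✓ 00010✓ 00100✓ 00101✓ 00110✓ 01000✓ 01010✓ 01100✓ 01101✓ 01110✓ 10011✓ 10100✓ 10110✓ 10111✓ 11000✓ 11001✓ 11011✓ 11100✓ 11110✓
Round 1: -0100✓ -0110✓ -1000✓ -1100✓ -1110✓ 0-000✓ 0-010✓ 0-100✓ 0-101✓ 0-110✓ 00-00✓ 00-01✓ 00-10✓ 000-0✓ 0000-✓ 001-0✓ 0010-✓ 01-00✓ 01-10✓ 010-0✓ 011-0✓ 0110-✓ 1-011 1-100✓ 1-110✓ 10-11 101-0✓ 1011- 11-00✓ 110-1 1100- 111-0✓
Round 2: --100✓ --110✓ -01-0✓ -1-00 -11-0✓ 0--00✓ 0--10✓ 0-0-0✓ 0-1-0✓ 0-10- 00--0✓ 00-0- 01--0✓ 1-1-0✓
Round 3: --1-0 0---0
PIs = {--1-0, -1-00, 0---0, 0-10-, 00-0-, 1-011, 10-11, 1011-, 110-1, 1100-}
Coverage chart:
  m0: 0---0,00-0-
  m1: 00-0- ←essential
  m2: 0---0 ←essential
  m4: --1-0,0---0,0-10-,00-0-
  m6: --1-0,0---0
  m8: -1-00,0---0
  m10: 0---0 ←essential
  m12: --1-0,-1-00,0---0,0-10-
  m13: 0-10- ←essential
  m14: --1-0,0---0
  m19: 1-011,10-11
  m20: --1-0 ←essential
  m22: --1-0,1011-
  m23: 10-11,1011-
  m24: -1-00,1100-
  m25: 110-1,1100-
  m28: --1-0,-1-00
  m30: --1-0 ←essential
Essential: --1-0, 0---0, 0-10-, 00-0-
Petrick residual → 10-11, 1100-
Min cover (6 terms): ce' + a'e' + a'cd' + a'b'd' + ab'de + abc'd'

6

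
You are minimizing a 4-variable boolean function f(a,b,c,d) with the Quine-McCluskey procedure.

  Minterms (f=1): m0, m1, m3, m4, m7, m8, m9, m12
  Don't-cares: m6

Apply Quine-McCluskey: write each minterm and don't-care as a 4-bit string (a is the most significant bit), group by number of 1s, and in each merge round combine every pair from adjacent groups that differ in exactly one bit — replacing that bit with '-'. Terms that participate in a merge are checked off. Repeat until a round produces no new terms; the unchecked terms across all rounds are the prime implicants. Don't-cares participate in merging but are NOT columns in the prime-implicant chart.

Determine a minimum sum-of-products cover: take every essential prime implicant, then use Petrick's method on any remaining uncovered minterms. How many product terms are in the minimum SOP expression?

3

Round 0: 0000✓ 0001✓ 0011✓ 0100✓ 0110✓ 0111✓ 1000✓ 1001✓ 1100✓
Round 1: -000✓ -001✓ -100✓ 0-00✓ 0-11 00-1 000-✓ 01-0 011- 1-00✓ 100-✓
Round 2: --00 -00-
PIs = {--00, -00-, 0-11, 00-1, 01-0, 011-}
Coverage chart:
  m0: --00,-00-
  m1: -00-,00-1
  m3: 0-11,00-1
  m4: --00,01-0
  m7: 0-11,011-
  m8: --00,-00-
  m9: -00- ←essential
  m12: --00 ←essential
Essential: --00, -00-
Petrick residual → 0-11
Min cover (3 terms): c'd' + b'c' + a'cd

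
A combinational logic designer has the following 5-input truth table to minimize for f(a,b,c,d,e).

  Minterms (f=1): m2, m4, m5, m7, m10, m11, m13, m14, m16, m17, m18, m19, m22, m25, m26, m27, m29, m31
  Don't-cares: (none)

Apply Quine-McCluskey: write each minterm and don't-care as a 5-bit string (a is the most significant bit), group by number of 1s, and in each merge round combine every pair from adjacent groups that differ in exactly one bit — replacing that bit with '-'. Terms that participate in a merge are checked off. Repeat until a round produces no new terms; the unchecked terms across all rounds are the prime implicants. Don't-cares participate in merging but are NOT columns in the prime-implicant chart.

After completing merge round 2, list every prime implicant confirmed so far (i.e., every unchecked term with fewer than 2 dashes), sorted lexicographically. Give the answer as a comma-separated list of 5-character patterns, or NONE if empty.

-1101, 0-101, 001-1, 0010-, 01-10, 10-10

size-2^0 implicants → 00010(✓)  00100(✓)  00101(✓)  00111(✓)  01010(✓)  01011(✓)  01101(✓)  01110(✓)  10000(✓)  10001(✓)  10010(✓)  10011(✓)  10110(✓)  11001(✓)  11010(✓)  11011(✓)  11101(✓)  11111(✓)
size-2^1 implicants → -0010(✓)  -1010(✓)  -1011(✓)  -1101  0-010(✓)  0-101  001-1  0010-  01-10  0101-(✓)  1-001(✓)  1-010(✓)  1-011(✓)  10-10  100-0(✓)  100-1(✓)  1000-(✓)  1001-(✓)  11-01(✓)  11-11(✓)  110-1(✓)  1101-(✓)  111-1(✓)
size-2^2 implicants → --010  -101-  1-0-1  1-01-  100--  11--1
Unchecked terms (primes): --010, -101-, -1101, 0-101, 001-1, 0010-, 01-10, 1-0-1, 1-01-, 10-10, 100--, 11--1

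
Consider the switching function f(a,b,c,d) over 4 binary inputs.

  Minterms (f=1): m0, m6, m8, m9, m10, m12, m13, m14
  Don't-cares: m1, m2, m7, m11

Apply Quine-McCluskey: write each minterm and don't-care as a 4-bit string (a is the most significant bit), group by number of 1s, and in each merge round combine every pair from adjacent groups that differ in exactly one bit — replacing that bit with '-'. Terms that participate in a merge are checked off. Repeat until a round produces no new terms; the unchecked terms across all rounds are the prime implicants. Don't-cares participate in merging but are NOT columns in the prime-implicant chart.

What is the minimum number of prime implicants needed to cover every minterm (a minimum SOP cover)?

3

Round 0: 0000✓ 0001✓ 0010✓ 0110✓ 0111✓ 1000✓ 1001✓ 1010✓ 1011✓ 1100✓ 1101✓ 1110✓
Round 1: -000✓ -001✓ -010✓ -110✓ 0-10✓ 00-0✓ 000-✓ 011- 1-00✓ 1-01✓ 1-10✓ 10-0✓ 10-1✓ 100-✓ 101-✓ 11-0✓ 110-✓
Round 2: --10 -0-0 -00- 1--0 1-0- 10--
PIs = {--10, -0-0, -00-, 011-, 1--0, 1-0-, 10--}
Coverage chart:
  m0: -0-0,-00-
  m6: --10,011-
  m8: -0-0,-00-,1--0,1-0-,10--
  m9: -00-,1-0-,10--
  m10: --10,-0-0,1--0,10--
  m12: 1--0,1-0-
  m13: 1-0- ←essential
  m14: --10,1--0
Essential: 1-0-
Petrick residual → --10, -0-0
Min cover (3 terms): cd' + b'd' + ac'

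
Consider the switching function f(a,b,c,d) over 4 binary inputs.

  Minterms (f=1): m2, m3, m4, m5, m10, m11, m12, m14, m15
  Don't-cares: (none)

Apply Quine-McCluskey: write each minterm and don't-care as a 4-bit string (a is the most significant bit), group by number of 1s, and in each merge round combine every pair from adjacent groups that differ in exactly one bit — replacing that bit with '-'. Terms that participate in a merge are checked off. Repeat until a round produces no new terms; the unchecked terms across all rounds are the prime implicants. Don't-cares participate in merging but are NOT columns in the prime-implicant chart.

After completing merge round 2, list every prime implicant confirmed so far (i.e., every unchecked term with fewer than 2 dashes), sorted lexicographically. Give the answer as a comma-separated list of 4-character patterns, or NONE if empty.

-100, 010-, 11-0

[col 0] 0010*, 0011*, 0100*, 0101*, 1010*, 1011*, 1100*, 1110*, 1111*
[col 1] -010*, -011*, -100, 001-*, 010-, 1-10*, 1-11*, 101-*, 11-0, 111-*
[col 2] -01-, 1-1-
Prime implicants: -01-, -100, 010-, 1-1-, 11-0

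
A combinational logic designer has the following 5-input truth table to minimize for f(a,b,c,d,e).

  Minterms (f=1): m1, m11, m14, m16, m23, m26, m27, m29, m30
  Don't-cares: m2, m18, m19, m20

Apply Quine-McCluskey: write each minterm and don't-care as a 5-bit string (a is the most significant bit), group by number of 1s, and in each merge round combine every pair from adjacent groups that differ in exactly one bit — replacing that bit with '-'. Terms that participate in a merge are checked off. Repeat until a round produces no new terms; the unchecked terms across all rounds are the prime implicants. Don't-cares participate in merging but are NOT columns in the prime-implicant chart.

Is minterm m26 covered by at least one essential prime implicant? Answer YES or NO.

Round 0: 00001 00010✓ 01011✓ 01110✓ 10000✓ 10010✓ 10011✓ 10100✓ 10111✓ 11010✓ 11011✓ 11101 11110✓
Round 1: -0010 -1011 -1110 1-010✓ 1-011✓ 10-00 10-11 100-0 1001-✓ 11-10 1101-✓
Round 2: 1-01-
PIs = {-0010, -1011, -1110, 00001, 1-01-, 10-00, 10-11, 100-0, 11-10, 11101}
Coverage chart:
  m1: 00001 ←essential
  m11: -1011 ←essential
  m14: -1110 ←essential
  m16: 10-00,100-0
  m23: 10-11 ←essential
  m26: 1-01-,11-10
  m27: -1011,1-01-
  m29: 11101 ←essential
  m30: -1110,11-10
Essential: -1011, -1110, 00001, 10-11, 11101

NO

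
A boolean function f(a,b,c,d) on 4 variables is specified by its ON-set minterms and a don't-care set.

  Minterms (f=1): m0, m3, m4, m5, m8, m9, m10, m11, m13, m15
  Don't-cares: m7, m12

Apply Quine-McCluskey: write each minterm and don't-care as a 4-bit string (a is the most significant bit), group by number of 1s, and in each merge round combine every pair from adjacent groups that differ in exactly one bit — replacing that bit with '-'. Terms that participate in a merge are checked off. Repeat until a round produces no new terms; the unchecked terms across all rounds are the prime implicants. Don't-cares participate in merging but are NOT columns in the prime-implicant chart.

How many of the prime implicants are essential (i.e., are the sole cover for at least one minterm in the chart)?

[col 0] 0000*, 0011*, 0100*, 0101*, 0111*, 1000*, 1001*, 1010*, 1011*, 1100*, 1101*, 1111*
[col 1] -000*, -011*, -100*, -101*, -111*, 0-00*, 0-11*, 01-1*, 010-*, 1-00*, 1-01*, 1-11*, 10-0*, 10-1*, 100-*, 101-*, 11-1*, 110-*
[col 2] --00, --11, -1-1, -10-, 1--1, 1-0-, 10--
Prime implicants: --00, --11, -1-1, -10-, 1--1, 1-0-, 10--
PI chart (minterm → PIs covering it):
  0 | --00  (sole → essential)
  3 | --11  (sole → essential)
  4 | --00,-10-
  5 | -1-1,-10-
  8 | --00,1-0-,10--
  9 | 1--1,1-0-,10--
  10 | 10--  (sole → essential)
  11 | --11,1--1,10--
  13 | -1-1,-10-,1--1,1-0-
  15 | --11,-1-1,1--1
Essential prime implicants: --00, --11, 10--

3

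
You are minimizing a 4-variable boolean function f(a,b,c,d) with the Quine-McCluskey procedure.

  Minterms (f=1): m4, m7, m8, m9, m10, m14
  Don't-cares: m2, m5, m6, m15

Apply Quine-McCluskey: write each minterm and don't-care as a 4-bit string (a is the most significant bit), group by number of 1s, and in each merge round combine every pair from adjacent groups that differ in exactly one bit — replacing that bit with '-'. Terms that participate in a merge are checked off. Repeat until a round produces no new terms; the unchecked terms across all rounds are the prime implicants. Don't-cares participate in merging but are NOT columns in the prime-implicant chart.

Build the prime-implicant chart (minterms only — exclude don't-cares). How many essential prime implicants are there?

2

size-2^0 implicants → 0010(✓)  0100(✓)  0101(✓)  0110(✓)  0111(✓)  1000(✓)  1001(✓)  1010(✓)  1110(✓)  1111(✓)
size-2^1 implicants → -010(✓)  -110(✓)  -111(✓)  0-10(✓)  01-0(✓)  01-1(✓)  010-(✓)  011-(✓)  1-10(✓)  10-0  100-  111-(✓)
size-2^2 implicants → --10  -11-  01--
Unchecked terms (primes): --10, -11-, 01--, 10-0, 100-
Minterm coverage:
  m4 ⊆ 01-- [E]
  m7 ⊆ -11-,01--
  m8 ⊆ 10-0,100-
  m9 ⊆ 100- [E]
  m10 ⊆ --10,10-0
  m14 ⊆ --10,-11-
E = {01--, 100-}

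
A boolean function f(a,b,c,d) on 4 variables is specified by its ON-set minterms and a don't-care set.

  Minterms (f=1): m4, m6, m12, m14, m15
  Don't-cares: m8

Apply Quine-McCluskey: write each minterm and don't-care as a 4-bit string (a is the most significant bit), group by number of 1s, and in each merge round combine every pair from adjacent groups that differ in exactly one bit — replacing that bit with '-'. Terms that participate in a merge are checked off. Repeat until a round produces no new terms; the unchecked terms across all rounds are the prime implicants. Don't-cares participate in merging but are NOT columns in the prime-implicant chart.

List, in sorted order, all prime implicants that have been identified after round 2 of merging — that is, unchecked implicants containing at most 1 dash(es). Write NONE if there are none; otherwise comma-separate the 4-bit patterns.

1-00, 111-

size-2^0 implicants → 0100(✓)  0110(✓)  1000(✓)  1100(✓)  1110(✓)  1111(✓)
size-2^1 implicants → -100(✓)  -110(✓)  01-0(✓)  1-00  11-0(✓)  111-
size-2^2 implicants → -1-0
Unchecked terms (primes): -1-0, 1-00, 111-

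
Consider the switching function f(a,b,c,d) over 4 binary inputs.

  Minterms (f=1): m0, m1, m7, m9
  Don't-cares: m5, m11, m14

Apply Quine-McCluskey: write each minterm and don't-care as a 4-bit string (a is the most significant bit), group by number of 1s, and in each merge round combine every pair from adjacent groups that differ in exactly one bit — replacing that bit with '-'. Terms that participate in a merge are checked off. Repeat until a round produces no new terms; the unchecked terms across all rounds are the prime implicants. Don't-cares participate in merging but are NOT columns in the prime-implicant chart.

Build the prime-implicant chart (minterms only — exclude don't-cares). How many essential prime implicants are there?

Round 0: 0000✓ 0001✓ 0101✓ 0111✓ 1001✓ 1011✓ 1110
Round 1: -001 0-01 000- 01-1 10-1
PIs = {-001, 0-01, 000-, 01-1, 10-1, 1110}
Coverage chart:
  m0: 000- ←essential
  m1: -001,0-01,000-
  m7: 01-1 ←essential
  m9: -001,10-1
Essential: 000-, 01-1

2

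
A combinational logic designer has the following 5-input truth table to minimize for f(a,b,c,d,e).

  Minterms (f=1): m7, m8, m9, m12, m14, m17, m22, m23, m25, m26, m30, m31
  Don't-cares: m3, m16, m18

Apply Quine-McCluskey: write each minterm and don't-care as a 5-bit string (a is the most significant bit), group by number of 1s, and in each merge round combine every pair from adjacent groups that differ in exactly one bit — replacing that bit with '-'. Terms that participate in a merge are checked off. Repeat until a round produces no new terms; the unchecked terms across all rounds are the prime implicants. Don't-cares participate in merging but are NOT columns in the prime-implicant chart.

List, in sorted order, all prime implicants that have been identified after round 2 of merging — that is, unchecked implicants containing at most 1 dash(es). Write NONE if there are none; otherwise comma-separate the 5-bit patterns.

[col 0] 00011*, 00111*, 01000*, 01001*, 01100*, 01110*, 10000*, 10001*, 10010*, 10110*, 10111*, 11001*, 11010*, 11110*, 11111*
[col 1] -0111, -1001, -1110, 00-11, 01-00, 0100-, 011-0, 1-001, 1-010*, 1-110*, 1-111*, 10-10*, 100-0, 1000-, 1011-*, 11-10*, 1111-*
[col 2] 1--10, 1-11-
Prime implicants: -0111, -1001, -1110, 00-11, 01-00, 0100-, 011-0, 1--10, 1-001, 1-11-, 100-0, 1000-

-0111, -1001, -1110, 00-11, 01-00, 0100-, 011-0, 1-001, 100-0, 1000-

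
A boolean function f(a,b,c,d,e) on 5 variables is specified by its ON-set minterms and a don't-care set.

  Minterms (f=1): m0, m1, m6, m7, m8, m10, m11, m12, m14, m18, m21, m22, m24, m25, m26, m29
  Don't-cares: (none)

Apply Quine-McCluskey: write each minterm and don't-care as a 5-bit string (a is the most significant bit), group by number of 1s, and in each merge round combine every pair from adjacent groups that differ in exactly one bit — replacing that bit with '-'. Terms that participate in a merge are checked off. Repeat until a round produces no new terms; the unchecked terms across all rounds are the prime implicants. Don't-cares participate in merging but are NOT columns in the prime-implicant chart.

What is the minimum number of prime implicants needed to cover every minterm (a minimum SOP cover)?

[col 0] 00000*, 00001*, 00110*, 00111*, 01000*, 01010*, 01011*, 01100*, 01110*, 10010*, 10101*, 10110*, 11000*, 11001*, 11010*, 11101*
[col 1] -0110, -1000*, -1010*, 0-000, 0-110, 0000-, 0011-, 01-00*, 01-10*, 010-0*, 0101-, 011-0*, 1-010, 1-101, 10-10, 11-01, 110-0*, 1100-
[col 2] -10-0, 01--0
Prime implicants: -0110, -10-0, 0-000, 0-110, 0000-, 0011-, 01--0, 0101-, 1-010, 1-101, 10-10, 11-01, 1100-
PI chart (minterm → PIs covering it):
  0 | 0-000,0000-
  1 | 0000-  (sole → essential)
  6 | -0110,0-110,0011-
  7 | 0011-  (sole → essential)
  8 | -10-0,0-000,01--0
  10 | -10-0,01--0,0101-
  11 | 0101-  (sole → essential)
  12 | 01--0  (sole → essential)
  14 | 0-110,01--0
  18 | 1-010,10-10
  21 | 1-101  (sole → essential)
  22 | -0110,10-10
  24 | -10-0,1100-
  25 | 11-01,1100-
  26 | -10-0,1-010
  29 | 1-101,11-01
Essential prime implicants: 0000-, 0011-, 01--0, 0101-, 1-101
Petrick residual → -0110, 1-010, 1100-
Minimum SOP uses 8 PIs: b'cde' + a'b'c'd' + a'b'cd + a'be' + a'bc'd + ac'de' + acd'e + abc'd'

8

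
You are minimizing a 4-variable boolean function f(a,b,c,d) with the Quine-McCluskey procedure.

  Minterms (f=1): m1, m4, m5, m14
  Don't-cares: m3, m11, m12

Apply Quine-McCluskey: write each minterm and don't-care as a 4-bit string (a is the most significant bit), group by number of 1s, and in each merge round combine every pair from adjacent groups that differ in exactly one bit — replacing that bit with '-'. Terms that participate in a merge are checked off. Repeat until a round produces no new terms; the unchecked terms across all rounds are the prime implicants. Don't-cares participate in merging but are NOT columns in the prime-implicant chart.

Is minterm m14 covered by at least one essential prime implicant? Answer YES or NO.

YES

[col 0] 0001*, 0011*, 0100*, 0101*, 1011*, 1100*, 1110*
[col 1] -011, -100, 0-01, 00-1, 010-, 11-0
Prime implicants: -011, -100, 0-01, 00-1, 010-, 11-0
PI chart (minterm → PIs covering it):
  1 | 0-01,00-1
  4 | -100,010-
  5 | 0-01,010-
  14 | 11-0  (sole → essential)
Essential prime implicants: 11-0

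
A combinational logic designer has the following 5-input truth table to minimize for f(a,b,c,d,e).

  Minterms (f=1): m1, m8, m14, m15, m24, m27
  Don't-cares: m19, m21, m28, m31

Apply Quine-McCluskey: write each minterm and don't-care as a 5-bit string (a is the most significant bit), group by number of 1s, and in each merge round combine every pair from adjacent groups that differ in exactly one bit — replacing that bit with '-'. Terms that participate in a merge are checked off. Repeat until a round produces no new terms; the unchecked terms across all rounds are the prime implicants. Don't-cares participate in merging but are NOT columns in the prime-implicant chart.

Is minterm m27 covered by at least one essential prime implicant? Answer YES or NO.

NO

size-2^0 implicants → 00001  01000(✓)  01110(✓)  01111(✓)  10011(✓)  10101  11000(✓)  11011(✓)  11100(✓)  11111(✓)
size-2^1 implicants → -1000  -1111  0111-  1-011  11-00  11-11
Unchecked terms (primes): -1000, -1111, 00001, 0111-, 1-011, 10101, 11-00, 11-11
Minterm coverage:
  m1 ⊆ 00001 [E]
  m8 ⊆ -1000 [E]
  m14 ⊆ 0111- [E]
  m15 ⊆ -1111,0111-
  m24 ⊆ -1000,11-00
  m27 ⊆ 1-011,11-11
E = {-1000, 00001, 0111-}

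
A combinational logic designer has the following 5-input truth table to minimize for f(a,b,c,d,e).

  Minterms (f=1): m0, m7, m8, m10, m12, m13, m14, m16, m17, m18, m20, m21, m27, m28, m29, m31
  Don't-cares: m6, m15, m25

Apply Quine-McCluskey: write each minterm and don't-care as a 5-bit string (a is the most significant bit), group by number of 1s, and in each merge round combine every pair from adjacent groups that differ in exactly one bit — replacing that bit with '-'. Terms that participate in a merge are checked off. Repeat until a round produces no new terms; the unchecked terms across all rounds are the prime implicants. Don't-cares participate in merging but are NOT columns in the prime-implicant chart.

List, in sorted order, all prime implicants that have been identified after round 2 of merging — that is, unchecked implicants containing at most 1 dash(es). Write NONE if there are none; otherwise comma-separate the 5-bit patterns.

Round 0: 00000✓ 00110✓ 00111✓ 01000✓ 01010✓ 01100✓ 01101✓ 01110✓ 01111✓ 10000✓ 10001✓ 10010✓ 10100✓ 10101✓ 11001✓ 11011✓ 11100✓ 11101✓ 11111✓
Round 1: -0000 -1100✓ -1101✓ -1111✓ 0-000 0-110✓ 0-111✓ 0011-✓ 01-00✓ 01-10✓ 010-0✓ 011-0✓ 011-1✓ 0110-✓ 0111-✓ 1-001✓ 1-100✓ 1-101✓ 10-00✓ 10-01✓ 100-0 1000-✓ 1010-✓ 11-01✓ 11-11✓ 110-1✓ 111-1✓ 1110-✓
Round 2: -11-1 -110- 0-11- 01--0 011-- 1--01 1-10- 10-0- 11--1
PIs = {-0000, -11-1, -110-, 0-000, 0-11-, 01--0, 011--, 1--01, 1-10-, 10-0-, 100-0, 11--1}

-0000, 0-000, 100-0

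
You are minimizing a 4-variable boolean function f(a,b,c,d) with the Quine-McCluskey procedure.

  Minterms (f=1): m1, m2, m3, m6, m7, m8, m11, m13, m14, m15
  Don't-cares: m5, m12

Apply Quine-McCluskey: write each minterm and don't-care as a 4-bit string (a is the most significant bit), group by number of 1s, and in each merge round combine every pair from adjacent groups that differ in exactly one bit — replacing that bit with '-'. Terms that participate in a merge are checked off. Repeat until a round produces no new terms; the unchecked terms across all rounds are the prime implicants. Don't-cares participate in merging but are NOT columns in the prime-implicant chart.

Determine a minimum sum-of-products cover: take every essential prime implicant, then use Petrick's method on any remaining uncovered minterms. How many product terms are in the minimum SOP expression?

5

Round 0: 0001✓ 0010✓ 0011✓ 0101✓ 0110✓ 0111✓ 1000✓ 1011✓ 1100✓ 1101✓ 1110✓ 1111✓
Round 1: -011✓ -101✓ -110✓ -111✓ 0-01✓ 0-10✓ 0-11✓ 00-1✓ 001-✓ 01-1✓ 011-✓ 1-00 1-11✓ 11-0✓ 11-1✓ 110-✓ 111-✓
Round 2: --11 -1-1 -11- 0--1 0-1- 11--
PIs = {--11, -1-1, -11-, 0--1, 0-1-, 1-00, 11--}
Coverage chart:
  m1: 0--1 ←essential
  m2: 0-1- ←essential
  m3: --11,0--1,0-1-
  m6: -11-,0-1-
  m7: --11,-1-1,-11-,0--1,0-1-
  m8: 1-00 ←essential
  m11: --11 ←essential
  m13: -1-1,11--
  m14: -11-,11--
  m15: --11,-1-1,-11-,11--
Essential: --11, 0--1, 0-1-, 1-00
Petrick residual → 11--
Min cover (5 terms): cd + a'd + a'c + ac'd' + ab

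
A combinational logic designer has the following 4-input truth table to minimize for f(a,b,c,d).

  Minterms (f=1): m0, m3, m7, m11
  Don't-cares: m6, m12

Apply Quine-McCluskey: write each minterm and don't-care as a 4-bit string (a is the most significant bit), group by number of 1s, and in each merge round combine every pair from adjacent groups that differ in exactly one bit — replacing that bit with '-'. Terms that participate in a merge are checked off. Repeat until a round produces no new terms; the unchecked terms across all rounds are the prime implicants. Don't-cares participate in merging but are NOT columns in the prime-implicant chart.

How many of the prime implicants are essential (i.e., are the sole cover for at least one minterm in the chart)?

2

[col 0] 0000, 0011*, 0110*, 0111*, 1011*, 1100
[col 1] -011, 0-11, 011-
Prime implicants: -011, 0-11, 0000, 011-, 1100
PI chart (minterm → PIs covering it):
  0 | 0000  (sole → essential)
  3 | -011,0-11
  7 | 0-11,011-
  11 | -011  (sole → essential)
Essential prime implicants: -011, 0000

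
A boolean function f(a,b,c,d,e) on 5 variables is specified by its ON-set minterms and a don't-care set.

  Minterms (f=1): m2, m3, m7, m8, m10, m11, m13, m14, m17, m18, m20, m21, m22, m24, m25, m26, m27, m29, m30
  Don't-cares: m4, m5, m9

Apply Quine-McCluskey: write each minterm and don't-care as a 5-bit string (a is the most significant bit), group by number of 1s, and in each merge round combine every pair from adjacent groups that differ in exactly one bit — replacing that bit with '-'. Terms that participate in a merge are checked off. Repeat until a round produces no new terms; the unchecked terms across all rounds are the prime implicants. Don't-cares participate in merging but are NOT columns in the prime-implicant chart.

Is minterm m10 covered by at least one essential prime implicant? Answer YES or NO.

Round 0: 00010✓ 00011✓ 00100✓ 00101✓ 00111✓ 01000✓ 01001✓ 01010✓ 01011✓ 01101✓ 01110✓ 10001✓ 10010✓ 10100✓ 10101✓ 10110✓ 11000✓ 11001✓ 11010✓ 11011✓ 11101✓ 11110✓
Round 1: -0010✓ -0100✓ -0101✓ -1000✓ -1001✓ -1010✓ -1011✓ -1101✓ -1110✓ 0-010✓ 0-011✓ 0-101✓ 00-11 0001-✓ 001-1 0010-✓ 01-01✓ 01-10✓ 010-0✓ 010-1✓ 0100-✓ 0101-✓ 1-001✓ 1-010✓ 1-101✓ 1-110✓ 10-01✓ 10-10✓ 101-0 1010-✓ 11-01✓ 11-10✓ 110-0✓ 110-1✓ 1100-✓ 1101-✓
Round 2: --010 --101 -010- -1-01 -1-10 -10-0✓ -10-1✓ -100-✓ -101-✓ 0-01- 010--✓ 1--01 1--10 110--✓
Round 3: -10--
PIs = {--010, --101, -010-, -1-01, -1-10, -10--, 0-01-, 00-11, 001-1, 1--01, 1--10, 101-0}
Coverage chart:
  m2: --010,0-01-
  m3: 0-01-,00-11
  m7: 00-11,001-1
  m8: -10-- ←essential
  m10: --010,-1-10,-10--,0-01-
  m11: -10--,0-01-
  m13: --101,-1-01
  m14: -1-10 ←essential
  m17: 1--01 ←essential
  m18: --010,1--10
  m20: -010-,101-0
  m21: --101,-010-,1--01
  m22: 1--10,101-0
  m24: -10-- ←essential
  m25: -1-01,-10--,1--01
  m26: --010,-1-10,-10--,1--10
  m27: -10-- ←essential
  m29: --101,-1-01,1--01
  m30: -1-10,1--10
Essential: -1-10, -10--, 1--01

YES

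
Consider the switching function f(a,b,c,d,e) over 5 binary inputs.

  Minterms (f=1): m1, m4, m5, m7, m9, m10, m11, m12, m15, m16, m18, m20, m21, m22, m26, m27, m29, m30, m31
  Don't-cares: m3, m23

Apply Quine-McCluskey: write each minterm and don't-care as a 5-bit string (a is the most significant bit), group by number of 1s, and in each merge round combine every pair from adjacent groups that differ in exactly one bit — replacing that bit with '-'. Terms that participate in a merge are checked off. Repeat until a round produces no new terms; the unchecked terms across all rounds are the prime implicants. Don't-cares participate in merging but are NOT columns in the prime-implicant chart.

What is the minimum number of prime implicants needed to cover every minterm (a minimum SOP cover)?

[col 0] 00001*, 00011*, 00100*, 00101*, 00111*, 01001*, 01010*, 01011*, 01100*, 01111*, 10000*, 10010*, 10100*, 10101*, 10110*, 10111*, 11010*, 11011*, 11101*, 11110*, 11111*
[col 1] -0100*, -0101*, -0111*, -1010*, -1011*, -1111*, 0-001*, 0-011*, 0-100, 0-111*, 00-01*, 00-11*, 000-1*, 001-1*, 0010-*, 01-11*, 010-1*, 0101-*, 1-010*, 1-101*, 1-110*, 1-111*, 10-00*, 10-10*, 100-0*, 101-0*, 101-1*, 1010-*, 1011-*, 11-10*, 11-11*, 1101-*, 111-1*, 1111-*
[col 2] --111, -01-1, -010-, -1-11, -101-, 0--11, 0-0-1, 00--1, 1--10, 1-1-1, 1-11-, 10--0, 101--, 11-1-
Prime implicants: --111, -01-1, -010-, -1-11, -101-, 0--11, 0-0-1, 0-100, 00--1, 1--10, 1-1-1, 1-11-, 10--0, 101--, 11-1-
PI chart (minterm → PIs covering it):
  1 | 0-0-1,00--1
  4 | -010-,0-100
  5 | -01-1,-010-,00--1
  7 | --111,-01-1,0--11,00--1
  9 | 0-0-1  (sole → essential)
  10 | -101-  (sole → essential)
  11 | -1-11,-101-,0--11,0-0-1
  12 | 0-100  (sole → essential)
  15 | --111,-1-11,0--11
  16 | 10--0  (sole → essential)
  18 | 1--10,10--0
  20 | -010-,10--0,101--
  21 | -01-1,-010-,1-1-1,101--
  22 | 1--10,1-11-,10--0,101--
  26 | -101-,1--10,11-1-
  27 | -1-11,-101-,11-1-
  29 | 1-1-1  (sole → essential)
  30 | 1--10,1-11-,11-1-
  31 | --111,-1-11,1-1-1,1-11-,11-1-
Essential prime implicants: -101-, 0-0-1, 0-100, 1-1-1, 10--0
Petrick residual → --111, -01-1, 1--10
Minimum SOP uses 8 PIs: cde + b'ce + bc'd + a'c'e + a'cd'e' + ade' + ace + ab'e'

8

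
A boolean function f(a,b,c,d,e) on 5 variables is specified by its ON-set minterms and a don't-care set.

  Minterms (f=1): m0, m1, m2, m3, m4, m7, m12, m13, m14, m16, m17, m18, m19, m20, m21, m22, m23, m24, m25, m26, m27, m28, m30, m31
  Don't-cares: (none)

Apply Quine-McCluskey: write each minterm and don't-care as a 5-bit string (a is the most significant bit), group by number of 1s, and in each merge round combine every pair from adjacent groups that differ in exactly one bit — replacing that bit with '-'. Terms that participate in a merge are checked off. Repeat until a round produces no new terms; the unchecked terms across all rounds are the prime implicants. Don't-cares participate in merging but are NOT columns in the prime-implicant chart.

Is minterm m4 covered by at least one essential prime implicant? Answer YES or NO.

NO

size-2^0 implicants → 00000(✓)  00001(✓)  00010(✓)  00011(✓)  00100(✓)  00111(✓)  01100(✓)  01101(✓)  01110(✓)  10000(✓)  10001(✓)  10010(✓)  10011(✓)  10100(✓)  10101(✓)  10110(✓)  10111(✓)  11000(✓)  11001(✓)  11010(✓)  11011(✓)  11100(✓)  11110(✓)  11111(✓)
size-2^1 implicants → -0000(✓)  -0001(✓)  -0010(✓)  -0011(✓)  -0100(✓)  -0111(✓)  -1100(✓)  -1110(✓)  0-100(✓)  00-00(✓)  00-11(✓)  000-0(✓)  000-1(✓)  0000-(✓)  0001-(✓)  011-0(✓)  0110-  1-000(✓)  1-001(✓)  1-010(✓)  1-011(✓)  1-100(✓)  1-110(✓)  1-111(✓)  10-00(✓)  10-01(✓)  10-10(✓)  10-11(✓)  100-0(✓)  100-1(✓)  1000-(✓)  1001-(✓)  101-0(✓)  101-1(✓)  1010-(✓)  1011-(✓)  11-00(✓)  11-10(✓)  11-11(✓)  110-0(✓)  110-1(✓)  1100-(✓)  1101-(✓)  111-0(✓)  1111-(✓)
size-2^2 implicants → --100  -0-00  -0-11  -00-0(✓)  -00-1(✓)  -000-(✓)  -001-(✓)  -11-0  000--(✓)  1--00(✓)  1--10(✓)  1--11(✓)  1-0-0(✓)  1-0-1(✓)  1-00-(✓)  1-01-(✓)  1-1-0(✓)  1-11-(✓)  10--0(✓)  10--1(✓)  10-0-(✓)  10-1-(✓)  100--(✓)  101--(✓)  11--0(✓)  11-1-(✓)  110--(✓)
size-2^3 implicants → -00--  1---0  1--1-  1-0--  10---
Unchecked terms (primes): --100, -0-00, -0-11, -00--, -11-0, 0110-, 1---0, 1--1-, 1-0--, 10---
Minterm coverage:
  m0 ⊆ -0-00,-00--
  m1 ⊆ -00-- [E]
  m2 ⊆ -00-- [E]
  m3 ⊆ -0-11,-00--
  m4 ⊆ --100,-0-00
  m7 ⊆ -0-11 [E]
  m12 ⊆ --100,-11-0,0110-
  m13 ⊆ 0110- [E]
  m14 ⊆ -11-0 [E]
  m16 ⊆ -0-00,-00--,1---0,1-0--,10---
  m17 ⊆ -00--,1-0--,10---
  m18 ⊆ -00--,1---0,1--1-,1-0--,10---
  m19 ⊆ -0-11,-00--,1--1-,1-0--,10---
  m20 ⊆ --100,-0-00,1---0,10---
  m21 ⊆ 10--- [E]
  m22 ⊆ 1---0,1--1-,10---
  m23 ⊆ -0-11,1--1-,10---
  m24 ⊆ 1---0,1-0--
  m25 ⊆ 1-0-- [E]
  m26 ⊆ 1---0,1--1-,1-0--
  m27 ⊆ 1--1-,1-0--
  m28 ⊆ --100,-11-0,1---0
  m30 ⊆ -11-0,1---0,1--1-
  m31 ⊆ 1--1- [E]
E = {-0-11, -00--, -11-0, 0110-, 1--1-, 1-0--, 10---}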